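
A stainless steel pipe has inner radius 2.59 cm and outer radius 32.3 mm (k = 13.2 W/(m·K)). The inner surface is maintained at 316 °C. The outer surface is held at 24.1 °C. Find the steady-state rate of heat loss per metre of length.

Q' = 110 kW/m

Q' = 2πk·ΔT/ln(r₂/r₁) = 2π × 13.2 × 291.9 / ln(0.0323/0.0259) = 1.10×10^5 W/m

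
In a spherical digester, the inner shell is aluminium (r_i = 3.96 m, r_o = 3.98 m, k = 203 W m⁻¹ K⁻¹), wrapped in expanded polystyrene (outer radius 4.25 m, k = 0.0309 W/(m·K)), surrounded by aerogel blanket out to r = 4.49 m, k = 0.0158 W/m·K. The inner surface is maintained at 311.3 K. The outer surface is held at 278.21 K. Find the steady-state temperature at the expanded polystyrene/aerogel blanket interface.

Resistance network (inner→outer):
  R_aluminium = (1/3.96 − 1/3.98)/(4πk) = 0.001269/(4π·203) = 4.974×10^-7 K/W
  R_expanded polystyrene = (1/3.98 − 1/4.25)/(4πk) = 0.01596/(4π·0.0309) = 0.04111 K/W
  R_aerogel blanket = (1/4.25 − 1/4.49)/(4πk) = 0.01258/(4π·0.0158) = 0.06334 K/W
ΣR = 4.974×10^-7 + 0.04111 + 0.06334 = 0.1045 K/W
Q = ΔT/ΣR = (311.3 K − 278.21 K)/0.1045 = 316.7 W
From the inner boundary to the expanded polystyrene/aerogel blanket interface, ΣR_partial = 0.04111 K/W.
T_interface = T_in − Q·ΣR_partial = 311.3 K − (316.7)(0.04111) = 298.3 K

T = 298.3 K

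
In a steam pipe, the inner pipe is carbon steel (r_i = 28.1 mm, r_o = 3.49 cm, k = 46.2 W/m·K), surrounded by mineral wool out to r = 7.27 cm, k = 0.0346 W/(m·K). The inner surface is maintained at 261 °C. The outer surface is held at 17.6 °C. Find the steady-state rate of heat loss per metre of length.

Treat each layer as a resistance in series:
  R'_carbon steel = ln(0.0349/0.0281)/(2πk) = 0.2167/(2π·46.2) = 7.466×10^-4 m·K/W
  R'_mineral wool = ln(0.0727/0.0349)/(2πk) = 0.7339/(2π·0.0346) = 3.376 m·K/W
ΣR = 7.466×10^-4 + 3.376 = 3.377 m·K/W
Q' = ΔT/ΣR = (261 °C − 17.6 °C)/3.377 = 72.1 W/m

Q' = 72.1 W/m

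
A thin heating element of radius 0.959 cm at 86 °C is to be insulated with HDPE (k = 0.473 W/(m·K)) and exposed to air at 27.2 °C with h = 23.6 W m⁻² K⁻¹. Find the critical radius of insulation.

r_cr = 2.00 cm

For a cylinder, r_cr = k_ins/h = 0.473/23.6 = 0.0200 m = 2.00 cm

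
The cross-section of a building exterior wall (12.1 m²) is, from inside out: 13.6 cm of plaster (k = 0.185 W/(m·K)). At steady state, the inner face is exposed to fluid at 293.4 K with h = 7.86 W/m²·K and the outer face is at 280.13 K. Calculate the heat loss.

Series thermal resistances, inner to outer:
  R_conv,in = 1/(hA) = 1/(7.86·12.1) = 0.01051 K/W
  R_plaster = L/(kA) = 0.136/(0.185·12.1) = 0.06075 K/W
ΣR = 0.01051 + 0.06075 = 0.07126 K/W
Q = ΔT/ΣR = (293.4 K − 280.13 K)/0.07126 = 186 W

Q = 186 W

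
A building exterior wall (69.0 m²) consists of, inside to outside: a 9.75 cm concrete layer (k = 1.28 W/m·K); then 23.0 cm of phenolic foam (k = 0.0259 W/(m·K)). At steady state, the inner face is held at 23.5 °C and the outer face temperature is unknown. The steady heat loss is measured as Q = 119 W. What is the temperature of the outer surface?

T_out = 8.05 °C

Sum the resistances:
  R_concrete = L/(kA) = 0.0975/(1.28·69.0) = 0.001104 K/W
  R_phenolic foam = L/(kA) = 0.230/(0.0259·69.0) = 0.1287 K/W
ΣR = 0.1298 K/W
ΔT = Q·ΣR = 119 × 0.1298 = 15.45 K
Heat flows outward, so T_out = T_in − ΔT = 23.5 − 15.45 = 8.05 °C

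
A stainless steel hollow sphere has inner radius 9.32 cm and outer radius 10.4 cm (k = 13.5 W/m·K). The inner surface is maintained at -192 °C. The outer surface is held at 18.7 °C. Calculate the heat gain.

Q = 4πk·ΔT/(1/r₁ − 1/r₂) = 4π × 13.5 × 210.7 / (1/0.0932 − 1/0.104) = 32100 W

Q = 32100 W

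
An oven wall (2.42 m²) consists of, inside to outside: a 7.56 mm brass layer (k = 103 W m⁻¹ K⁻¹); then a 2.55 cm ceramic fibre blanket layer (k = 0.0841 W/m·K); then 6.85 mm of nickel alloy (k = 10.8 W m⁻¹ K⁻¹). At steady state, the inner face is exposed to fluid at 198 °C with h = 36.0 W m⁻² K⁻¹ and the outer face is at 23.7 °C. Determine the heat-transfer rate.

Q = 1270 W

Series thermal resistances, inner to outer:
  R_conv,in = 1/(hA) = 1/(36.0·2.42) = 0.01148 K/W
  R_brass = L/(kA) = 0.00756/(103·2.42) = 3.033×10^-5 K/W
  R_ceramic fibre blanket = L/(kA) = 0.0255/(0.0841·2.42) = 0.1253 K/W
  R_nickel alloy = L/(kA) = 0.00685/(10.8·2.42) = 2.621×10^-4 K/W
ΣR = 0.01148 + 3.033×10^-5 + 0.1253 + 2.621×10^-4 = 0.1371 K/W
Q = ΔT/ΣR = (198 °C − 23.7 °C)/0.1371 = 1270 W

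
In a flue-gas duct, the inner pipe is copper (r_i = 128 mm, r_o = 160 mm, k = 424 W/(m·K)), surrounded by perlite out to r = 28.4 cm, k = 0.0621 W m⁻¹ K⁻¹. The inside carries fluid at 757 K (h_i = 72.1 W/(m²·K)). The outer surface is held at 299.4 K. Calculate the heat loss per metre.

Q' = 308 W/m

Treat each layer as a resistance in series:
  R'_conv,in = 1/(2πr h) = 1/(2π·0.128·72.1) = 0.01725 m·K/W
  R'_copper = ln(0.160/0.128)/(2πk) = 0.2231/(2π·424) = 8.376×10^-5 m·K/W
  R'_perlite = ln(0.284/0.160)/(2πk) = 0.5738/(2π·0.0621) = 1.471 m·K/W
ΣR = 0.01725 + 8.376×10^-5 + 1.471 = 1.488 m·K/W
Q' = ΔT/ΣR = (757 K − 299.4 K)/1.488 = 308 W/m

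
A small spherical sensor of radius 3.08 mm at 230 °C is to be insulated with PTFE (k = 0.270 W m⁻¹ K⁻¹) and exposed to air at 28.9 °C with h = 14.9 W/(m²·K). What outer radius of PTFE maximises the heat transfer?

r_cr = 3.62 cm

For a sphere, r_cr = 2k_ins/h = 2·0.270/14.9 = 0.0362 m = 3.62 cm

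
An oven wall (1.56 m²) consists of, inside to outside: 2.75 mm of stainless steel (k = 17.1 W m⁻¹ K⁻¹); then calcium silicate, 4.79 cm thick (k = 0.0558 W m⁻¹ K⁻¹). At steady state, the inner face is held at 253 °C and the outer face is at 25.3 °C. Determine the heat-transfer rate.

Treat each layer as a resistance in series:
  R_stainless steel = L/(kA) = 0.00275/(17.1·1.56) = 1.031×10^-4 K/W
  R_calcium silicate = L/(kA) = 0.0479/(0.0558·1.56) = 0.5503 K/W
ΣR = 1.031×10^-4 + 0.5503 = 0.5504 K/W
Q = ΔT/ΣR = (253 °C − 25.3 °C)/0.5504 = 414 W

Q = 414 W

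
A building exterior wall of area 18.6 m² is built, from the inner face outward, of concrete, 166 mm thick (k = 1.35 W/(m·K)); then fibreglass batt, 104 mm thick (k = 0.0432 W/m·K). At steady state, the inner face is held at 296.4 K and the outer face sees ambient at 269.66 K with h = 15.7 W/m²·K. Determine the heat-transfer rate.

Series thermal resistances, inner to outer:
  R_concrete = L/(kA) = 0.166/(1.35·18.6) = 0.006611 K/W
  R_fibreglass batt = L/(kA) = 0.104/(0.0432·18.6) = 0.1294 K/W
  R_conv,out = 1/(hA) = 1/(15.7·18.6) = 0.003424 K/W
ΣR = 0.006611 + 0.1294 + 0.003424 = 0.1394 K/W
Q = ΔT/ΣR = (296.4 K − 269.66 K)/0.1394 = 192 W

Q = 192 W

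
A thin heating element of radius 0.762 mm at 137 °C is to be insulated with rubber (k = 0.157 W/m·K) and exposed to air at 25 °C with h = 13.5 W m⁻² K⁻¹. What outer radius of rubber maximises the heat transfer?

For a cylinder, r_cr = k_ins/h = 0.157/13.5 = 0.0116 m = 1.16 cm

r_cr = 1.16 cm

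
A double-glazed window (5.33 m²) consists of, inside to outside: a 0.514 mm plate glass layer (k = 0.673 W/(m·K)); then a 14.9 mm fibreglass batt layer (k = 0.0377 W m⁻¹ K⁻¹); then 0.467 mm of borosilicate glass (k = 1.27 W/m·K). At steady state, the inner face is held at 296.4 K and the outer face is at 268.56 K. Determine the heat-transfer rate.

Q = 374 W

Treat each layer as a resistance in series:
  R_plate glass = L/(kA) = 5.14×10^-4/(0.673·5.33) = 1.433×10^-4 K/W
  R_fibreglass batt = L/(kA) = 0.0149/(0.0377·5.33) = 0.07415 K/W
  R_borosilicate glass = L/(kA) = 4.67×10^-4/(1.27·5.33) = 6.899×10^-5 K/W
ΣR = 1.433×10^-4 + 0.07415 + 6.899×10^-5 = 0.07436 K/W
Q = ΔT/ΣR = (296.4 K − 268.56 K)/0.07436 = 374 W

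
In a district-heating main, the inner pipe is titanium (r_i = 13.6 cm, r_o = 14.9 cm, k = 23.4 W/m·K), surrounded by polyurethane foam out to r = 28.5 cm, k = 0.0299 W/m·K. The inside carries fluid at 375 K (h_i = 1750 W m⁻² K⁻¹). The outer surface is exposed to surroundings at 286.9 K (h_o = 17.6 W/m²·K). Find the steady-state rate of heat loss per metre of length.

Q' = 25.3 W/m

Treat each layer as a resistance in series:
  R'_conv,in = 1/(2πr h) = 1/(2π·0.136·1750) = 6.687×10^-4 m·K/W
  R'_titanium = ln(0.149/0.136)/(2πk) = 0.09129/(2π·23.4) = 6.209×10^-4 m·K/W
  R'_polyurethane foam = ln(0.285/0.149)/(2πk) = 0.6485/(2π·0.0299) = 3.452 m·K/W
  R'_conv,out = 1/(2πr h) = 1/(2π·0.285·17.6) = 0.03173 m·K/W
ΣR = 6.687×10^-4 + 6.209×10^-4 + 3.452 + 0.03173 = 3.485 m·K/W
Q' = ΔT/ΣR = (375 K − 286.9 K)/3.485 = 25.3 W/m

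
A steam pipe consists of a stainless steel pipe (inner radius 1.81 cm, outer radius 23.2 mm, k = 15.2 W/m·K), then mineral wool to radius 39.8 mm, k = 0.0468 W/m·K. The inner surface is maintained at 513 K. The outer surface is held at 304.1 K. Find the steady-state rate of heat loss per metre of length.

Treat each layer as a resistance in series:
  R'_stainless steel = ln(0.0232/0.0181)/(2πk) = 0.2482/(2π·15.2) = 0.002599 m·K/W
  R'_mineral wool = ln(0.0398/0.0232)/(2πk) = 0.5397/(2π·0.0468) = 1.835 m·K/W
ΣR = 0.002599 + 1.835 = 1.838 m·K/W
Q' = ΔT/ΣR = (513 K − 304.1 K)/1.838 = 114 W/m

Q' = 114 W/m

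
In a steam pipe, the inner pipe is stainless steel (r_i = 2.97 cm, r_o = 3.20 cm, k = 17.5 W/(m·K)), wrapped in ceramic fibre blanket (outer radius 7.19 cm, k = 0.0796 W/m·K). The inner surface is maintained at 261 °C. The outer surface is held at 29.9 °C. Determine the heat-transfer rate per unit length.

Treat each layer as a resistance in series:
  R'_stainless steel = ln(0.0320/0.0297)/(2πk) = 0.07459/(2π·17.5) = 6.784×10^-4 m·K/W
  R'_ceramic fibre blanket = ln(0.0719/0.0320)/(2πk) = 0.8095/(2π·0.0796) = 1.619 m·K/W
ΣR = 6.784×10^-4 + 1.619 = 1.620 m·K/W
Q' = ΔT/ΣR = (261 °C − 29.9 °C)/1.620 = 143 W/m

Q' = 143 W/m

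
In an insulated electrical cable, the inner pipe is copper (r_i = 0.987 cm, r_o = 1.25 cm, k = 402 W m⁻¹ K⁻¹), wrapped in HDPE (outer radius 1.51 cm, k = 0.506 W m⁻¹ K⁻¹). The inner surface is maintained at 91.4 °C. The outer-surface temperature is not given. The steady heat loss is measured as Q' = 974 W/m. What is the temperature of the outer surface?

T_out = 33.4 °C

Sum the resistances:
  R'_copper = ln(0.0125/0.00987)/(2πk) = 0.2362/(2π·402) = 9.352×10^-5 m·K/W
  R'_HDPE = ln(0.0151/0.0125)/(2πk) = 0.1890/(2π·0.506) = 0.05944 m·K/W
ΣR = 0.05953 m·K/W
ΔT = Q'·ΣR = 974 × 0.05953 = 57.98 K
Heat flows outward, so T_out = T_in − ΔT = 91.4 − 57.98 = 33.4 °C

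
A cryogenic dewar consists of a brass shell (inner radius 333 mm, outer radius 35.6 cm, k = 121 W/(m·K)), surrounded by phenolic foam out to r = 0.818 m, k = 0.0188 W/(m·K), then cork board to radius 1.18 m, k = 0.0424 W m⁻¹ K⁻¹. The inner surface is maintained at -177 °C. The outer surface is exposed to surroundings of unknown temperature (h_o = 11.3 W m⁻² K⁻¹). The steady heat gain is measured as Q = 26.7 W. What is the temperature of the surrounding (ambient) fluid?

Series resistances:
  R_brass = (1/0.333 − 1/0.356)/(4πk) = 0.1940/(4π·121) = 1.276×10^-4 K/W
  R_phenolic foam = (1/0.356 − 1/0.818)/(4πk) = 1.586/(4π·0.0188) = 6.715 K/W
  R_cork board = (1/0.818 − 1/1.18)/(4πk) = 0.3750/(4π·0.0424) = 0.7039 K/W
  R_conv,out = 1/(4πr²h) = 1/(4π·1.18²·11.3) = 0.005058 K/W
ΣR = 7.424 K/W
ΔT = Q·ΣR = 26.7 × 7.424 = 198.2 K
Heat flows inward, so T_out = T_in + ΔT = -177 + 198.2 = 21.2 °C

T_out = 21.2 °C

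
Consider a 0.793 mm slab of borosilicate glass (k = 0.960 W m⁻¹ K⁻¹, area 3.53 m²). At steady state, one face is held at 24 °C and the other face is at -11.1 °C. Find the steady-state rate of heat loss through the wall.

Q = kA·ΔT/L = 0.960 × 3.53 × |24 °C − -11.1 °C| / 7.93×10^-4 = 1.50×10^5 W

Q = 150 kW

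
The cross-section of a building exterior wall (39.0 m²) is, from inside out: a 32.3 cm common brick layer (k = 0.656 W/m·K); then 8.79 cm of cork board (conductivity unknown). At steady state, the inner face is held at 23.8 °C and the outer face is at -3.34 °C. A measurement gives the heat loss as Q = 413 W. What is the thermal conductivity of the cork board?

ΣR = ΔT/Q = |23.8 − -3.34|/413 = 0.06571 K/W
Known resistances:
  R_common brick = L/(kA) = 0.323/(0.656·39.0) = 0.01263 K/W
R_cork board = ΣR − ΣR_known = 0.06571 − 0.01263 = 0.05308 K/W
L/(kA) = 0.05308 ⇒ k = 0.0879/(0.05308·39.0) = 0.0425 W/m·K

k = 0.0425 W/m·K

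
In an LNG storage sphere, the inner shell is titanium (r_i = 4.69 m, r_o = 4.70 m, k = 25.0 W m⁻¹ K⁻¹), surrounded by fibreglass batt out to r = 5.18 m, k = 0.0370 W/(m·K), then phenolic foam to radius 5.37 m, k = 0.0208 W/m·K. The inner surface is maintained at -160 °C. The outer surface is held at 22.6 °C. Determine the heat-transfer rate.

Q = 2660 W

Treat each layer as a resistance in series:
  R_titanium = (1/4.69 − 1/4.70)/(4πk) = 4.537×10^-4/(4π·25.0) = 1.444×10^-6 K/W
  R_fibreglass batt = (1/4.70 − 1/5.18)/(4πk) = 0.01972/(4π·0.0370) = 0.04240 K/W
  R_phenolic foam = (1/5.18 − 1/5.37)/(4πk) = 0.006830/(4π·0.0208) = 0.02613 K/W
ΣR = 1.444×10^-6 + 0.04240 + 0.02613 = 0.06853 K/W
Q = ΔT/ΣR = (-160 °C − 22.6 °C)/0.06853 = -2660 W
(Negative Q ⇒ heat flows inward; heat gain = 2660 W.)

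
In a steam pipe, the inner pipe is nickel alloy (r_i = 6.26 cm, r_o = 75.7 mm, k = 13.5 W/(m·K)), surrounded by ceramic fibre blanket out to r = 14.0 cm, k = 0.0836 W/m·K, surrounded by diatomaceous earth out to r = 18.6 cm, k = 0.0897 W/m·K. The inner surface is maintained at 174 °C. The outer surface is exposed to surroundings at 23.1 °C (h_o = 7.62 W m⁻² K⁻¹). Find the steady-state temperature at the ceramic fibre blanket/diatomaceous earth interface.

Treat each layer as a resistance in series:
  R'_nickel alloy = ln(0.0757/0.0626)/(2πk) = 0.1900/(2π·13.5) = 0.002240 m·K/W
  R'_ceramic fibre blanket = ln(0.140/0.0757)/(2πk) = 0.6149/(2π·0.0836) = 1.171 m·K/W
  R'_diatomaceous earth = ln(0.186/0.140)/(2πk) = 0.2841/(2π·0.0897) = 0.5041 m·K/W
  R'_conv,out = 1/(2πr h) = 1/(2π·0.186·7.62) = 0.1123 m·K/W
ΣR = 0.002240 + 1.171 + 0.5041 + 0.1123 = 1.790 m·K/W
Q' = ΔT/ΣR = (174 °C − 23.1 °C)/1.790 = 84.30 W/m
From the inner boundary to the ceramic fibre blanket/diatomaceous earth interface, ΣR_partial = 1.173 m·K/W.
T_interface = T_in − Q'·ΣR_partial = 174 °C − (84.30)(1.173) = 75.1 °C

T = 75.1 °C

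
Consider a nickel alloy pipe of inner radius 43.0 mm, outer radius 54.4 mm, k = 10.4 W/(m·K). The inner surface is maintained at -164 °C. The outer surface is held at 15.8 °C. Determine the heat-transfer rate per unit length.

Q' = 2πk·ΔT/ln(r₂/r₁) = 2π × 10.4 × 179.8 / ln(0.0544/0.0430) = 50000 W/m

Q' = 50000 W/m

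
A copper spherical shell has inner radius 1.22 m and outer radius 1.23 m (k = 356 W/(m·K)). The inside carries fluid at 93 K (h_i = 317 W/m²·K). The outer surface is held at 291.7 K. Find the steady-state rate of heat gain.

Treat each layer as a resistance in series:
  R_conv,in = 1/(4πr²h) = 1/(4π·1.22²·317) = 1.687×10^-4 K/W
  R_copper = (1/1.22 − 1/1.23)/(4πk) = 0.006664/(4π·356) = 1.490×10^-6 K/W
ΣR = 1.687×10^-4 + 1.490×10^-6 = 1.702×10^-4 K/W
Q = ΔT/ΣR = (93 K − 291.7 K)/1.702×10^-4 = -1.17×10^6 W
(Negative Q ⇒ heat flows inward; heat gain = 1.17×10^6 W.)

Q = 1170 kW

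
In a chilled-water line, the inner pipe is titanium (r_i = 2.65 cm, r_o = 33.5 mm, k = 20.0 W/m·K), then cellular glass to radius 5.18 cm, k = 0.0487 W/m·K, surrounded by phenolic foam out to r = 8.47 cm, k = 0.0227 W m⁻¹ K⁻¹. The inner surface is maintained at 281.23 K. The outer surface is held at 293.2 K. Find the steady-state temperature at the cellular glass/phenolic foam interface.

T = 284.7 K

Resistance network (inner→outer):
  R'_titanium = ln(0.0335/0.0265)/(2πk) = 0.2344/(2π·20.0) = 0.001865 m·K/W
  R'_cellular glass = ln(0.0518/0.0335)/(2πk) = 0.4358/(2π·0.0487) = 1.424 m·K/W
  R'_phenolic foam = ln(0.0847/0.0518)/(2πk) = 0.4917/(2π·0.0227) = 3.448 m·K/W
ΣR = 0.001865 + 1.424 + 3.448 = 4.874 m·K/W
Q' = ΔT/ΣR = (281.23 K − 293.2 K)/4.874 = -2.456 W/m
From the inner boundary to the cellular glass/phenolic foam interface, ΣR_partial = 1.426 m·K/W.
T_interface = T_in − Q'·ΣR_partial = 281.23 K − (-2.456)(1.426) = 284.7 K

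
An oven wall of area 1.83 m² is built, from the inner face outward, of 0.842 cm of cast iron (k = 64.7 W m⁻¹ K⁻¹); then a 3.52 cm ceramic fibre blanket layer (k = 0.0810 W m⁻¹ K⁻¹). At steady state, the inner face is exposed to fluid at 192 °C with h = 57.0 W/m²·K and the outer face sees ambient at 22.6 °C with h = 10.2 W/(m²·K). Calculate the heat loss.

Resistance network (inner→outer):
  R_conv,in = 1/(hA) = 1/(57.0·1.83) = 0.009587 K/W
  R_cast iron = L/(kA) = 0.00842/(64.7·1.83) = 7.111×10^-5 K/W
  R_ceramic fibre blanket = L/(kA) = 0.0352/(0.0810·1.83) = 0.2375 K/W
  R_conv,out = 1/(hA) = 1/(10.2·1.83) = 0.05357 K/W
ΣR = 0.009587 + 7.111×10^-5 + 0.2375 + 0.05357 = 0.3007 K/W
Q = ΔT/ΣR = (192 °C − 22.6 °C)/0.3007 = 563 W

Q = 563 W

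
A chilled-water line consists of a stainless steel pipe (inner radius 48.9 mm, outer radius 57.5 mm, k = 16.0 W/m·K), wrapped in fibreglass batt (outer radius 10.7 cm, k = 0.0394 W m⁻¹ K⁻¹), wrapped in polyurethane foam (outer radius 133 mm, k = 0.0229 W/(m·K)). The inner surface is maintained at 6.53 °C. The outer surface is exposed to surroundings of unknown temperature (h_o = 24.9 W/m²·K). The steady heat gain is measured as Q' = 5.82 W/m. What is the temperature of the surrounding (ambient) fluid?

Sum the resistances:
  R'_stainless steel = ln(0.0575/0.0489)/(2πk) = 0.1620/(2π·16.0) = 0.001612 m·K/W
  R'_fibreglass batt = ln(0.107/0.0575)/(2πk) = 0.6210/(2π·0.0394) = 2.509 m·K/W
  R'_polyurethane foam = ln(0.133/0.107)/(2πk) = 0.2175/(2π·0.0229) = 1.512 m·K/W
  R'_conv,out = 1/(2πr h) = 1/(2π·0.133·24.9) = 0.04806 m·K/W
ΣR = 4.070 m·K/W
ΔT = Q'·ΣR = 5.82 × 4.070 = 23.69 K
Heat flows inward, so T_out = T_in + ΔT = 6.53 + 23.69 = 30.2 °C

T_out = 30.2 °C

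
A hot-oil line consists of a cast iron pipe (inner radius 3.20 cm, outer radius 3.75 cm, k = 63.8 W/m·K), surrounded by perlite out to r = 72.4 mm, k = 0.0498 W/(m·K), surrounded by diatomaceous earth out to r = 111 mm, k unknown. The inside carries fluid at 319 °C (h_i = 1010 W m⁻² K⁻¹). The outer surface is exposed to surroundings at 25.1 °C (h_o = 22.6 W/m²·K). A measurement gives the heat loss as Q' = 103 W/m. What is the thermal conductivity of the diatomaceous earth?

ΣR = ΔT/Q' = |319 − 25.1|/103 = 2.853 m·K/W
Known resistances:
  R'_conv,in = 1/(2πr h) = 1/(2π·0.0320·1010) = 0.004924 m·K/W
  R'_cast iron = ln(0.0375/0.0320)/(2πk) = 0.1586/(2π·63.8) = 3.957×10^-4 m·K/W
  R'_perlite = ln(0.0724/0.0375)/(2πk) = 0.6579/(2π·0.0498) = 2.102 m·K/W
  R'_conv,out = 1/(2πr h) = 1/(2π·0.111·22.6) = 0.06344 m·K/W
R_diatomaceous earth = ΣR − ΣR_known = 2.853 − 2.171 = 0.6820 m·K/W
ln(r₂/r₁)/(2πk) = 0.6820 ⇒ k = 0.4273/(2π·0.6820) = 0.0997 W/m·K

k = 0.0997 W/m·K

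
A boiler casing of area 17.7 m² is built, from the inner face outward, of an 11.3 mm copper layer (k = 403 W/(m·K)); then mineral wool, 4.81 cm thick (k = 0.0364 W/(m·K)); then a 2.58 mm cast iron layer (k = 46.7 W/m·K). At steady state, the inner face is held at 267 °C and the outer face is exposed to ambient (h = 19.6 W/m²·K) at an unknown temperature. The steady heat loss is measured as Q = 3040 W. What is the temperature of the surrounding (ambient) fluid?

Series resistances:
  R_copper = L/(kA) = 0.0113/(403·17.7) = 1.584×10^-6 K/W
  R_mineral wool = L/(kA) = 0.0481/(0.0364·17.7) = 0.07466 K/W
  R_cast iron = L/(kA) = 0.00258/(46.7·17.7) = 3.121×10^-6 K/W
  R_conv,out = 1/(hA) = 1/(19.6·17.7) = 0.002883 K/W
ΣR = 0.07754 K/W
ΔT = Q·ΣR = 3040 × 0.07754 = 235.7 K
Heat flows outward, so T_out = T_in − ΔT = 267 − 235.7 = 31.3 °C

T_out = 31.3 °C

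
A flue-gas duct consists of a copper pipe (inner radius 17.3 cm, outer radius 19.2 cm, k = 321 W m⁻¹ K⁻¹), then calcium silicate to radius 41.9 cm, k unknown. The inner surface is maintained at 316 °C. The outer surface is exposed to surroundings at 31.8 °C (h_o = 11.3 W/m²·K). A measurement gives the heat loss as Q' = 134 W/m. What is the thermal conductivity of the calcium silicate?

ΣR = ΔT/Q' = |316 − 31.8|/134 = 2.121 m·K/W
Known resistances:
  R'_copper = ln(0.192/0.173)/(2πk) = 0.1042/(2π·321) = 5.167×10^-5 m·K/W
  R'_conv,out = 1/(2πr h) = 1/(2π·0.419·11.3) = 0.03361 m·K/W
R_calcium silicate = ΣR − ΣR_known = 2.121 − 0.03366 = 2.087 m·K/W
ln(r₂/r₁)/(2πk) = 2.087 ⇒ k = 0.7804/(2π·2.087) = 0.0595 W/m·K

k = 0.0595 W/m·K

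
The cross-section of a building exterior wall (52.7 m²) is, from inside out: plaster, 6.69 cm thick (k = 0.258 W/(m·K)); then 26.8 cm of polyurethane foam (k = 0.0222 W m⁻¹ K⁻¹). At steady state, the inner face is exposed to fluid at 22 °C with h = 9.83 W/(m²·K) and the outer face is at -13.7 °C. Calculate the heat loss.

Q = 151 W

Treat each layer as a resistance in series:
  R_conv,in = 1/(hA) = 1/(9.83·52.7) = 0.001930 K/W
  R_plaster = L/(kA) = 0.0669/(0.258·52.7) = 0.004920 K/W
  R_polyurethane foam = L/(kA) = 0.268/(0.0222·52.7) = 0.2291 K/W
ΣR = 0.001930 + 0.004920 + 0.2291 = 0.2359 K/W
Q = ΔT/ΣR = (22 °C − -13.7 °C)/0.2359 = 151 W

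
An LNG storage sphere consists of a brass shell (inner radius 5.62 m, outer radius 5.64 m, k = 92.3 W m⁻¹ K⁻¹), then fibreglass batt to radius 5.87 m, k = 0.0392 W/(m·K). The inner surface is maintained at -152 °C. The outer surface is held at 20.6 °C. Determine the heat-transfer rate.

Series thermal resistances, inner to outer:
  R_brass = (1/5.62 − 1/5.64)/(4πk) = 6.310×10^-4/(4π·92.3) = 5.440×10^-7 K/W
  R_fibreglass batt = (1/5.64 − 1/5.87)/(4πk) = 0.006947/(4π·0.0392) = 0.01410 K/W
ΣR = 5.440×10^-7 + 0.01410 = 0.01410 K/W
Q = ΔT/ΣR = (-152 °C − 20.6 °C)/0.01410 = -12200 W
(Negative Q ⇒ heat flows inward; heat gain = 12200 W.)

Q = 12.2 kW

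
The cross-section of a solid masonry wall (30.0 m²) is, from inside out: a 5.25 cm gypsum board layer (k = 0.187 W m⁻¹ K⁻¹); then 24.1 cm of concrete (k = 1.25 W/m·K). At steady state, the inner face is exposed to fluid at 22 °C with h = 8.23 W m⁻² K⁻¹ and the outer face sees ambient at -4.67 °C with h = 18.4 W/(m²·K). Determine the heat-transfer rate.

Resistance network (inner→outer):
  R_conv,in = 1/(hA) = 1/(8.23·30.0) = 0.004050 K/W
  R_gypsum board = L/(kA) = 0.0525/(0.187·30.0) = 0.009358 K/W
  R_concrete = L/(kA) = 0.241/(1.25·30.0) = 0.006427 K/W
  R_conv,out = 1/(hA) = 1/(18.4·30.0) = 0.001812 K/W
ΣR = 0.004050 + 0.009358 + 0.006427 + 0.001812 = 0.02165 K/W
Q = ΔT/ΣR = (22 °C − -4.67 °C)/0.02165 = 1230 W

Q = 1230 W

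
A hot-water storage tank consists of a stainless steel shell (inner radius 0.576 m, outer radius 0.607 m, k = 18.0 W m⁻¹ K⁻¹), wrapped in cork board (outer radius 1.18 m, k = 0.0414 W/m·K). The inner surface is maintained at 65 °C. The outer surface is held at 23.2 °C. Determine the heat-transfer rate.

Treat each layer as a resistance in series:
  R_stainless steel = (1/0.576 − 1/0.607)/(4πk) = 0.08866/(4π·18.0) = 3.920×10^-4 K/W
  R_cork board = (1/0.607 − 1/1.18)/(4πk) = 0.8000/(4π·0.0414) = 1.538 K/W
ΣR = 3.920×10^-4 + 1.538 = 1.538 K/W
Q = ΔT/ΣR = (65 °C − 23.2 °C)/1.538 = 27.2 W

Q = 27.2 W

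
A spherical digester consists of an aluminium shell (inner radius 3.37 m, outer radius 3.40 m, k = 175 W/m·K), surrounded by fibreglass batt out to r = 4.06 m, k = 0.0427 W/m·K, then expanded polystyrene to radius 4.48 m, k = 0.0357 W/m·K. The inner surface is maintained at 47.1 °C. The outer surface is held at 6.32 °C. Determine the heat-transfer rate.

Resistance network (inner→outer):
  R_aluminium = (1/3.37 − 1/3.40)/(4πk) = 0.002618/(4π·175) = 1.191×10^-6 K/W
  R_fibreglass batt = (1/3.40 − 1/4.06)/(4πk) = 0.04781/(4π·0.0427) = 0.08910 K/W
  R_expanded polystyrene = (1/4.06 − 1/4.48)/(4πk) = 0.02309/(4π·0.0357) = 0.05147 K/W
ΣR = 1.191×10^-6 + 0.08910 + 0.05147 = 0.1406 K/W
Q = ΔT/ΣR = (47.1 °C − 6.32 °C)/0.1406 = 290 W

Q = 290 W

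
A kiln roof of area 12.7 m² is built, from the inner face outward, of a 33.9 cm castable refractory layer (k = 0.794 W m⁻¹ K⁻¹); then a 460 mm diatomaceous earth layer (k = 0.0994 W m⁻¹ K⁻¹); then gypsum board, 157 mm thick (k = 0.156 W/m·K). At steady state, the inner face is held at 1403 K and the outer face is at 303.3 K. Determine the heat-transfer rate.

Q = 2300 W

Resistance network (inner→outer):
  R_castable refractory = L/(kA) = 0.339/(0.794·12.7) = 0.03362 K/W
  R_diatomaceous earth = L/(kA) = 0.460/(0.0994·12.7) = 0.3644 K/W
  R_gypsum board = L/(kA) = 0.157/(0.156·12.7) = 0.07924 K/W
ΣR = 0.03362 + 0.3644 + 0.07924 = 0.4773 K/W
Q = ΔT/ΣR = (1403 K − 303.3 K)/0.4773 = 2300 W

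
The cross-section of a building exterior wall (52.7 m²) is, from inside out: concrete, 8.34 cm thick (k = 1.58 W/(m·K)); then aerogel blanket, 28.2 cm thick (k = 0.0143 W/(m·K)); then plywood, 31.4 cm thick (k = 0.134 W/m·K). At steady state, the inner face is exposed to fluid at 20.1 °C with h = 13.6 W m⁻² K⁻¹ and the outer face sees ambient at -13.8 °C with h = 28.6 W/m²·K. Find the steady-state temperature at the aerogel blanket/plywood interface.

Treat each layer as a resistance in series:
  R_conv,in = 1/(hA) = 1/(13.6·52.7) = 0.001395 K/W
  R_concrete = L/(kA) = 0.0834/(1.58·52.7) = 0.001002 K/W
  R_aerogel blanket = L/(kA) = 0.282/(0.0143·52.7) = 0.3742 K/W
  R_plywood = L/(kA) = 0.314/(0.134·52.7) = 0.04446 K/W
  R_conv,out = 1/(hA) = 1/(28.6·52.7) = 6.635×10^-4 K/W
ΣR = 0.001395 + 0.001002 + 0.3742 + 0.04446 + 6.635×10^-4 = 0.4217 K/W
Q = ΔT/ΣR = (20.1 °C − -13.8 °C)/0.4217 = 80.39 W
From the inner boundary to the aerogel blanket/plywood interface, ΣR_partial = 0.3766 K/W.
T_interface = T_in − Q·ΣR_partial = 20.1 °C − (80.39)(0.3766) = -10.2 °C

T = -10.2 °C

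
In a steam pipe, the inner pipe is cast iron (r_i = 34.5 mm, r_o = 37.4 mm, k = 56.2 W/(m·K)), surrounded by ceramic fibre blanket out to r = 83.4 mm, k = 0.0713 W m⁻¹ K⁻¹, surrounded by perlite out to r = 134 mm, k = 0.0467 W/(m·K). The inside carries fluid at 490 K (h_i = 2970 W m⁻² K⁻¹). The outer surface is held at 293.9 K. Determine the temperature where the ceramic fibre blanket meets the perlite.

T = 387 K

Series thermal resistances, inner to outer:
  R'_conv,in = 1/(2πr h) = 1/(2π·0.0345·2970) = 0.001553 m·K/W
  R'_cast iron = ln(0.0374/0.0345)/(2πk) = 0.08071/(2π·56.2) = 2.286×10^-4 m·K/W
  R'_ceramic fibre blanket = ln(0.0834/0.0374)/(2πk) = 0.8020/(2π·0.0713) = 1.790 m·K/W
  R'_perlite = ln(0.134/0.0834)/(2πk) = 0.4742/(2π·0.0467) = 1.616 m·K/W
ΣR = 0.001553 + 2.286×10^-4 + 1.790 + 1.616 = 3.408 m·K/W
Q' = ΔT/ΣR = (490 K − 293.9 K)/3.408 = 57.54 W/m
From the inner boundary to the ceramic fibre blanket/perlite interface, ΣR_partial = 1.792 m·K/W.
T_interface = T_in − Q'·ΣR_partial = 490 K − (57.54)(1.792) = 387 K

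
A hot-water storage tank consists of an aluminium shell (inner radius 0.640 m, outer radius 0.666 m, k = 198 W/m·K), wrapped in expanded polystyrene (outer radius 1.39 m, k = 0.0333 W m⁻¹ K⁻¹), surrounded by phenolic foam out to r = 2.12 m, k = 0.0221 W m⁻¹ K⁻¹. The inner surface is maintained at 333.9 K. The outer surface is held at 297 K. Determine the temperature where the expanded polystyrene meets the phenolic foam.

T = 308.9 K

Resistance network (inner→outer):
  R_aluminium = (1/0.640 − 1/0.666)/(4πk) = 0.06100/(4π·198) = 2.452×10^-5 K/W
  R_expanded polystyrene = (1/0.666 − 1/1.39)/(4πk) = 0.7821/(4π·0.0333) = 1.869 K/W
  R_phenolic foam = (1/1.39 − 1/2.12)/(4πk) = 0.2477/(4π·0.0221) = 0.8920 K/W
ΣR = 2.452×10^-5 + 1.869 + 0.8920 = 2.761 K/W
Q = ΔT/ΣR = (333.9 K − 297 K)/2.761 = 13.36 W
From the inner boundary to the expanded polystyrene/phenolic foam interface, ΣR_partial = 1.869 K/W.
T_interface = T_in − Q·ΣR_partial = 333.9 K − (13.36)(1.869) = 308.9 K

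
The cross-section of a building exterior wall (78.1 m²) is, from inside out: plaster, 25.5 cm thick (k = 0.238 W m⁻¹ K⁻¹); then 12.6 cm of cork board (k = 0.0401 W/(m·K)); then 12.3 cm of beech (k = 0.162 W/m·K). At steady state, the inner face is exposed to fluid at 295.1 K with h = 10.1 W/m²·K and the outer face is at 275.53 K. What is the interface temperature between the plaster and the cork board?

T = 290.6 K

Resistance network (inner→outer):
  R_conv,in = 1/(hA) = 1/(10.1·78.1) = 0.001268 K/W
  R_plaster = L/(kA) = 0.255/(0.238·78.1) = 0.01372 K/W
  R_cork board = L/(kA) = 0.126/(0.0401·78.1) = 0.04023 K/W
  R_beech = L/(kA) = 0.123/(0.162·78.1) = 0.009722 K/W
ΣR = 0.001268 + 0.01372 + 0.04023 + 0.009722 = 0.06494 K/W
Q = ΔT/ΣR = (295.1 K − 275.53 K)/0.06494 = 301.4 W
From the inner boundary to the plaster/cork board interface, ΣR_partial = 0.01499 K/W.
T_interface = T_in − Q·ΣR_partial = 295.1 K − (301.4)(0.01499) = 290.6 K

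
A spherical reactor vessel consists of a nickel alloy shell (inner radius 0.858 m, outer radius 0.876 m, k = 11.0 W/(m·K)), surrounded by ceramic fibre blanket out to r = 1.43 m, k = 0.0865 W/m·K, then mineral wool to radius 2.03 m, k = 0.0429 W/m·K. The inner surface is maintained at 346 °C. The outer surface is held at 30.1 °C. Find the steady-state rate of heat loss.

Q = 400 W

Series thermal resistances, inner to outer:
  R_nickel alloy = (1/0.858 − 1/0.876)/(4πk) = 0.02395/(4π·11.0) = 1.733×10^-4 K/W
  R_ceramic fibre blanket = (1/0.876 − 1/1.43)/(4πk) = 0.4423/(4π·0.0865) = 0.4069 K/W
  R_mineral wool = (1/1.43 − 1/2.03)/(4πk) = 0.2067/(4π·0.0429) = 0.3834 K/W
ΣR = 1.733×10^-4 + 0.4069 + 0.3834 = 0.7905 K/W
Q = ΔT/ΣR = (346 °C − 30.1 °C)/0.7905 = 400 W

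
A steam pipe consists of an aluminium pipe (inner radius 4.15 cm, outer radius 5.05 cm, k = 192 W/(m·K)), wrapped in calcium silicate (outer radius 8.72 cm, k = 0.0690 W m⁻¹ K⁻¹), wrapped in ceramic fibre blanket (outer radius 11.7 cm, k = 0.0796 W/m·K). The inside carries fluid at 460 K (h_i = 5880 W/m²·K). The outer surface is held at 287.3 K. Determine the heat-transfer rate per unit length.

Q' = 93.4 W/m

Treat each layer as a resistance in series:
  R'_conv,in = 1/(2πr h) = 1/(2π·0.0415·5880) = 6.522×10^-4 m·K/W
  R'_aluminium = ln(0.0505/0.0415)/(2πk) = 0.1963/(2π·192) = 1.627×10^-4 m·K/W
  R'_calcium silicate = ln(0.0872/0.0505)/(2πk) = 0.5462/(2π·0.0690) = 1.260 m·K/W
  R'_ceramic fibre blanket = ln(0.117/0.0872)/(2πk) = 0.2940/(2π·0.0796) = 0.5878 m·K/W
ΣR = 6.522×10^-4 + 1.627×10^-4 + 1.260 + 0.5878 = 1.849 m·K/W
Q' = ΔT/ΣR = (460 K − 287.3 K)/1.849 = 93.4 W/m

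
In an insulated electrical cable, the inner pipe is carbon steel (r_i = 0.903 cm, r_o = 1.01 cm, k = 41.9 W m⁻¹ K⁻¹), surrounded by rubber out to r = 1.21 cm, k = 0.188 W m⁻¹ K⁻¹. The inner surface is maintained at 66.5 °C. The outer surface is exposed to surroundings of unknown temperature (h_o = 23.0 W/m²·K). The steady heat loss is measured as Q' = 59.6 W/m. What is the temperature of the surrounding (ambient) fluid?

Series resistances:
  R'_carbon steel = ln(0.0101/0.00903)/(2πk) = 0.1120/(2π·41.9) = 4.254×10^-4 m·K/W
  R'_rubber = ln(0.0121/0.0101)/(2πk) = 0.1807/(2π·0.188) = 0.1529 m·K/W
  R'_conv,out = 1/(2πr h) = 1/(2π·0.0121·23.0) = 0.5719 m·K/W
ΣR = 0.7253 m·K/W
ΔT = Q'·ΣR = 59.6 × 0.7253 = 43.23 K
Heat flows outward, so T_out = T_in − ΔT = 66.5 − 43.23 = 23.3 °C

T_out = 23.3 °C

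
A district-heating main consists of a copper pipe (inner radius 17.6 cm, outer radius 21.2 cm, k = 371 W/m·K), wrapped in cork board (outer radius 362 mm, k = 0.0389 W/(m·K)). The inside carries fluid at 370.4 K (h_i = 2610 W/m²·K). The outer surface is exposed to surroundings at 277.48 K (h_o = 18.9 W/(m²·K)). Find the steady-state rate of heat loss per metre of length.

Q' = 42.0 W/m

Series thermal resistances, inner to outer:
  R'_conv,in = 1/(2πr h) = 1/(2π·0.176·2610) = 3.465×10^-4 m·K/W
  R'_copper = ln(0.212/0.176)/(2πk) = 0.1861/(2π·371) = 7.984×10^-5 m·K/W
  R'_cork board = ln(0.362/0.212)/(2πk) = 0.5351/(2π·0.0389) = 2.189 m·K/W
  R'_conv,out = 1/(2πr h) = 1/(2π·0.362·18.9) = 0.02326 m·K/W
ΣR = 3.465×10^-4 + 7.984×10^-5 + 2.189 + 0.02326 = 2.213 m·K/W
Q' = ΔT/ΣR = (370.4 K − 277.48 K)/2.213 = 42.0 W/m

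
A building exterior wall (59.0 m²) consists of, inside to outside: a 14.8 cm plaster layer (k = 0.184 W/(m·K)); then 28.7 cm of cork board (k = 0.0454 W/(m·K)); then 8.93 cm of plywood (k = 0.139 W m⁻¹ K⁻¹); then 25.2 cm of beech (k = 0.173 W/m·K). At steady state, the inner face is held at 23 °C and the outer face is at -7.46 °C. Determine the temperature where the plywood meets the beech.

T = -2.65 °C

Resistance network (inner→outer):
  R_plaster = L/(kA) = 0.148/(0.184·59.0) = 0.01363 K/W
  R_cork board = L/(kA) = 0.287/(0.0454·59.0) = 0.1071 K/W
  R_plywood = L/(kA) = 0.0893/(0.139·59.0) = 0.01089 K/W
  R_beech = L/(kA) = 0.252/(0.173·59.0) = 0.02469 K/W
ΣR = 0.01363 + 0.1071 + 0.01089 + 0.02469 = 0.1563 K/W
Q = ΔT/ΣR = (23 °C − -7.46 °C)/0.1563 = 194.9 W
From the inner boundary to the plywood/beech interface, ΣR_partial = 0.1316 K/W.
T_interface = T_in − Q·ΣR_partial = 23 °C − (194.9)(0.1316) = -2.65 °C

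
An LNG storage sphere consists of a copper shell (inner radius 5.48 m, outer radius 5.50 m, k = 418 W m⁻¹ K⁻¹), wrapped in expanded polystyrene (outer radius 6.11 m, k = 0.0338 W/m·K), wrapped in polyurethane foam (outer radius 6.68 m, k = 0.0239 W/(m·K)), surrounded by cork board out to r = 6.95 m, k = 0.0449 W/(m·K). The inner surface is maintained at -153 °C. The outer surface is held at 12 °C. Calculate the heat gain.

Q = 1660 W

Treat each layer as a resistance in series:
  R_copper = (1/5.48 − 1/5.50)/(4πk) = 6.636×10^-4/(4π·418) = 1.263×10^-7 K/W
  R_expanded polystyrene = (1/5.50 − 1/6.11)/(4πk) = 0.01815/(4π·0.0338) = 0.04274 K/W
  R_polyurethane foam = (1/6.11 − 1/6.68)/(4πk) = 0.01397/(4π·0.0239) = 0.04650 K/W
  R_cork board = (1/6.68 − 1/6.95)/(4πk) = 0.005816/(4π·0.0449) = 0.01031 K/W
ΣR = 1.263×10^-7 + 0.04274 + 0.04650 + 0.01031 = 0.09955 K/W
Q = ΔT/ΣR = (-153 °C − 12 °C)/0.09955 = -1660 W
(Negative Q ⇒ heat flows inward; heat gain = 1660 W.)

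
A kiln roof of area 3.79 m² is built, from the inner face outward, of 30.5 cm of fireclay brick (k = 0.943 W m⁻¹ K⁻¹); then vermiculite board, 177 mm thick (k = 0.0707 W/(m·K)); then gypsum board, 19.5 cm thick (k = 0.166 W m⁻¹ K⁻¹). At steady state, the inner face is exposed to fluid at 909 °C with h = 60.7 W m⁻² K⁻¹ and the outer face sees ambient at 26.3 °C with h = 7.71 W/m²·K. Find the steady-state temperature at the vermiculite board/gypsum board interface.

T = 304 °C

Resistance network (inner→outer):
  R_conv,in = 1/(hA) = 1/(60.7·3.79) = 0.004347 K/W
  R_fireclay brick = L/(kA) = 0.305/(0.943·3.79) = 0.08534 K/W
  R_vermiculite board = L/(kA) = 0.177/(0.0707·3.79) = 0.6606 K/W
  R_gypsum board = L/(kA) = 0.195/(0.166·3.79) = 0.3099 K/W
  R_conv,out = 1/(hA) = 1/(7.71·3.79) = 0.03422 K/W
ΣR = 0.004347 + 0.08534 + 0.6606 + 0.3099 + 0.03422 = 1.094 K/W
Q = ΔT/ΣR = (909 °C − 26.3 °C)/1.094 = 806.9 W
From the inner boundary to the vermiculite board/gypsum board interface, ΣR_partial = 0.7503 K/W.
T_interface = T_in − Q·ΣR_partial = 909 °C − (806.9)(0.7503) = 304 °C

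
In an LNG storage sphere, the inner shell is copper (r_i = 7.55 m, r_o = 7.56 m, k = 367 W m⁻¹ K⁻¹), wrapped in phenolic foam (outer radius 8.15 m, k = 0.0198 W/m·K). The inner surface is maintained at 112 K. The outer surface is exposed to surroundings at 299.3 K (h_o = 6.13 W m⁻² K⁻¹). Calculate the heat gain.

Treat each layer as a resistance in series:
  R_copper = (1/7.55 − 1/7.56)/(4πk) = 1.752×10^-4/(4π·367) = 3.799×10^-8 K/W
  R_phenolic foam = (1/7.56 − 1/8.15)/(4πk) = 0.009576/(4π·0.0198) = 0.03849 K/W
  R_conv,out = 1/(4πr²h) = 1/(4π·8.15²·6.13) = 1.954×10^-4 K/W
ΣR = 3.799×10^-8 + 0.03849 + 1.954×10^-4 = 0.03869 K/W
Q = ΔT/ΣR = (112 K − 299.3 K)/0.03869 = -4840 W
(Negative Q ⇒ heat flows inward; heat gain = 4840 W.)

Q = 4840 W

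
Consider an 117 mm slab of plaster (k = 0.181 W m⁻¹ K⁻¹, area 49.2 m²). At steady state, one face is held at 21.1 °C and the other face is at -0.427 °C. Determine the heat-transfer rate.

Q = kA·ΔT/L = 0.181 × 49.2 × |21.1 °C − -0.427 °C| / 0.117 = 1640 W

Q = 1640 W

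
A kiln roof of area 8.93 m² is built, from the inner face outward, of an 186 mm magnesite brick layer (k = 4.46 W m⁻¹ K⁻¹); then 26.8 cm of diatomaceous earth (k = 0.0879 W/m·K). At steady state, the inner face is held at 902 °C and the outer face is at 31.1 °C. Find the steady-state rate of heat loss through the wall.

Q = 2.52 kW

Treat each layer as a resistance in series:
  R_magnesite brick = L/(kA) = 0.186/(4.46·8.93) = 0.004670 K/W
  R_diatomaceous earth = L/(kA) = 0.268/(0.0879·8.93) = 0.3414 K/W
ΣR = 0.004670 + 0.3414 = 0.3461 K/W
Q = ΔT/ΣR = (902 °C − 31.1 °C)/0.3461 = 2520 W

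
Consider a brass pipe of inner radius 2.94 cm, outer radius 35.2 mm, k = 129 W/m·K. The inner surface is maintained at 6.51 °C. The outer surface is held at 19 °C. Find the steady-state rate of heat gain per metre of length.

Q' = 2πk·ΔT/ln(r₂/r₁) = 2π × 129 × 12.49 / ln(0.0352/0.0294) = 56200 W/m

Q' = 56.2 kW/m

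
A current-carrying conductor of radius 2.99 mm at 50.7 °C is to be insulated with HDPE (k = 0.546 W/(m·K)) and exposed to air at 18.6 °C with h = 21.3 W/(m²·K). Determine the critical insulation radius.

For a cylinder, r_cr = k_ins/h = 0.546/21.3 = 0.0256 m = 2.56 cm

r_cr = 2.56 cm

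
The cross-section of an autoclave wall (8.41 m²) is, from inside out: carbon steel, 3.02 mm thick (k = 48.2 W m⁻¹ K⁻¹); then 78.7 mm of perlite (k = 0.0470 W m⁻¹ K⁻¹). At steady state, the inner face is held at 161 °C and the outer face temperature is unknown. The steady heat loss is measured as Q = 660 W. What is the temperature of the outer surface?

Series resistances:
  R_carbon steel = L/(kA) = 0.00302/(48.2·8.41) = 7.450×10^-6 K/W
  R_perlite = L/(kA) = 0.0787/(0.0470·8.41) = 0.1991 K/W
ΣR = 0.1991 K/W
ΔT = Q·ΣR = 660 × 0.1991 = 131.4 K
Heat flows outward, so T_out = T_in − ΔT = 161 − 131.4 = 29.6 °C

T_out = 29.6 °C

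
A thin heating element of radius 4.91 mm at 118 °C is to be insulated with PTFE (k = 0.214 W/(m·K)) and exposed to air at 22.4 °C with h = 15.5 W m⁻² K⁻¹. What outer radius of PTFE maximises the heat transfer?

For a cylinder, r_cr = k_ins/h = 0.214/15.5 = 0.0138 m = 1.38 cm

r_cr = 1.38 cm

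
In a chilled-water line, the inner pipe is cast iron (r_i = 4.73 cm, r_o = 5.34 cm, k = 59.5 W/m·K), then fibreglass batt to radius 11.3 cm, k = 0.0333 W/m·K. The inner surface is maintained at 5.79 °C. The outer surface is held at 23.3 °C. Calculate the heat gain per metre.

Q' = 4.89 W/m

Treat each layer as a resistance in series:
  R'_cast iron = ln(0.0534/0.0473)/(2πk) = 0.1213/(2π·59.5) = 3.245×10^-4 m·K/W
  R'_fibreglass batt = ln(0.113/0.0534)/(2πk) = 0.7496/(2π·0.0333) = 3.583 m·K/W
ΣR = 3.245×10^-4 + 3.583 = 3.583 m·K/W
Q' = ΔT/ΣR = (5.79 °C − 23.3 °C)/3.583 = -4.89 W/m
(Negative Q' ⇒ heat flows inward; heat gain = 4.89 W/m.)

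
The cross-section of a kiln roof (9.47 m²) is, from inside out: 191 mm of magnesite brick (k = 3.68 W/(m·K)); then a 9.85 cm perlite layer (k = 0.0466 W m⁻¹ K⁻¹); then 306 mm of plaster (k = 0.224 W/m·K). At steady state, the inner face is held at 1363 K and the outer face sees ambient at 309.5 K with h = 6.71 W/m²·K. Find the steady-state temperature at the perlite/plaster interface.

Treat each layer as a resistance in series:
  R_magnesite brick = L/(kA) = 0.191/(3.68·9.47) = 0.005481 K/W
  R_perlite = L/(kA) = 0.0985/(0.0466·9.47) = 0.2232 K/W
  R_plaster = L/(kA) = 0.306/(0.224·9.47) = 0.1443 K/W
  R_conv,out = 1/(hA) = 1/(6.71·9.47) = 0.01574 K/W
ΣR = 0.005481 + 0.2232 + 0.1443 + 0.01574 = 0.3887 K/W
Q = ΔT/ΣR = (1363 K − 309.5 K)/0.3887 = 2710 W
From the inner boundary to the perlite/plaster interface, ΣR_partial = 0.2287 K/W.
T_interface = T_in − Q·ΣR_partial = 1363 K − (2710)(0.2287) = 743 K

T = 743 K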